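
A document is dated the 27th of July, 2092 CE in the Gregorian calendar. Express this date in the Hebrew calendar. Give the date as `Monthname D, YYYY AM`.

Tammuz 22, 5852 AM

Julian Day Number of the source date = 2485356.
Converting JDN 2485356 to the Hebrew calendar gives 22 Tammuz 5852 AM.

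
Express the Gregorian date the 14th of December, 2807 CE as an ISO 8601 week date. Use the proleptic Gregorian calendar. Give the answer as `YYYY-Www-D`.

The weekday is Friday (ISO weekday 5).
That Friday belongs to ISO week 50 of ISO year 2807.

2807-W50-5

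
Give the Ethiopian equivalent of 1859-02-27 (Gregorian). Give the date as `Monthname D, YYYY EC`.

Yekatit 21, 1851 EC

Both dates share Julian Day Number 2400103; in the Ethiopian calendar that is 21 Yekatit 1851 EC.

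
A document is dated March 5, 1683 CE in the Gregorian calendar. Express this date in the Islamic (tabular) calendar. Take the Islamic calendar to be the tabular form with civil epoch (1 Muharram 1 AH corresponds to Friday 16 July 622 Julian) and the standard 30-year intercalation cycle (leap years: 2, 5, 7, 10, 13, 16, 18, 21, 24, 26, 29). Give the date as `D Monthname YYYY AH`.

6 Rabi' al-Awwal 1094 AH

Julian Day Number of the source date = 2335827.
Converting JDN 2335827 to the tabular Islamic calendar gives 6 Rabi' al-Awwal 1094 AH.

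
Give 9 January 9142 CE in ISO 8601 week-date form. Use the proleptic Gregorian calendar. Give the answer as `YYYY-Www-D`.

The weekday is Friday (ISO weekday 5).
That Friday belongs to ISO week 2 of ISO year 9142.

9142-W02-5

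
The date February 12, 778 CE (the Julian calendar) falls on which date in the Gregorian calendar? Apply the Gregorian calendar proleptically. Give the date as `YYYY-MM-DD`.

At this point the Julian calendar is 4 days behind the Gregorian.
12 February 778 Julian + 4 days → 16 February 778 Gregorian.

0778-02-16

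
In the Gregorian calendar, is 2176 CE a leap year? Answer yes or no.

yes

2176 is divisible by 4 and not by 100, so it is a leap year.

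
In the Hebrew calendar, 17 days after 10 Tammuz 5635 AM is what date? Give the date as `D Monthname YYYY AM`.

The starting date is JDN 2406083; 2406083 + 17 = 2406100.
JDN 2406100 corresponds to 27 Tammuz 5635 AM.

27 Tammuz 5635 AM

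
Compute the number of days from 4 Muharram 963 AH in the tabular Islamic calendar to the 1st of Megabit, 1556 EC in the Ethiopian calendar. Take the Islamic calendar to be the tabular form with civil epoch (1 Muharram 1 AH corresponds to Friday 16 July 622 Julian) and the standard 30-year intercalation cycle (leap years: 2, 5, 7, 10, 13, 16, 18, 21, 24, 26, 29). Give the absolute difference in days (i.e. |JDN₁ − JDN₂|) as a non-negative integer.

3021

First date → JDN 2289344; second date → JDN 2292365.
The interval is |2289344 − 2292365| = 3021 days.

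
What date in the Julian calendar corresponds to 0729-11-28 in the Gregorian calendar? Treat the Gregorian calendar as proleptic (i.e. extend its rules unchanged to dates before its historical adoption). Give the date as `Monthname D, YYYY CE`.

November 24, 729 CE

The Julian–Gregorian offset here is 4 days (Julian trailing).
28 November 729 Gregorian − 4 days → 24 November 729 Julian.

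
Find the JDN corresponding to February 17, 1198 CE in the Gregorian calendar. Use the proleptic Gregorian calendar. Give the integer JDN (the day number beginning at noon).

2158668

JDN 2451545 is 1 January 2000 CE (Gregorian); the target day is −292877 days from there, so JDN = 2158668.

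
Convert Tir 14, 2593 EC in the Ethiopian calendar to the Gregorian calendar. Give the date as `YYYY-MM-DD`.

Julian Day Number of the source date = 2671082.
Converting JDN 2671082 to the Gregorian calendar gives 27 January 2601 CE.

2601-01-27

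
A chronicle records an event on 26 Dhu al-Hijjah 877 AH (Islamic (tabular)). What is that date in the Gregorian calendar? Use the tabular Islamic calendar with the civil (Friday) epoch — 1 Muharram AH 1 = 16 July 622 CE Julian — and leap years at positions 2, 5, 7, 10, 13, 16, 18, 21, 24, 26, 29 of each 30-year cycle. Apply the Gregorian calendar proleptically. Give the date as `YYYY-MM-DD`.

Both dates share Julian Day Number 2259215; in the Gregorian calendar that is 2 June 1473 CE.

1473-06-02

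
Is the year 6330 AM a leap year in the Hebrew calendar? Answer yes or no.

yes

Hebrew year 6330 is year 3 of its 19-year Metonic cycle; leap years are at positions 3, 6, 8, 11, 14, 17, 19, so it is a leap year (13 months).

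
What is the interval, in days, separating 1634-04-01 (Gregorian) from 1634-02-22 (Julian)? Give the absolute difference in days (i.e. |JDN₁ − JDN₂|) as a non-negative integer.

28

JDN of the first date = 2317957.
JDN of the second date = 2317929.
|2317929 − 2317957| = 28.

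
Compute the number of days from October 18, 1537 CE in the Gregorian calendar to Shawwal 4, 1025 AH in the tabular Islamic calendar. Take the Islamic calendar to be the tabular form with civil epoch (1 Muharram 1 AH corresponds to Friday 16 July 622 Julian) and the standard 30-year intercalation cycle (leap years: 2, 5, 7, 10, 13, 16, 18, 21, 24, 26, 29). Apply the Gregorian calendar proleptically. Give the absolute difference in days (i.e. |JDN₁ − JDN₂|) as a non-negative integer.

First date → JDN 2282728; second date → JDN 2311580.
The interval is |2282728 − 2311580| = 28852 days.

28852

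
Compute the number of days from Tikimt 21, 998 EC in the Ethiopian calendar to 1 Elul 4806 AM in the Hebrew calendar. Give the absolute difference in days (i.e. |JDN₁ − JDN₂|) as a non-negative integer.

JDN of the first date = 2088425.
JDN of the second date = 2103327.
|2103327 − 2088425| = 14902.

14902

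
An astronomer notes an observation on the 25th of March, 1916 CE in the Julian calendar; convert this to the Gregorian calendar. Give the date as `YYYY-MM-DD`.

1916-04-07

The Julian–Gregorian offset here is 13 days (Julian trailing).
25 March 1916 Julian + 13 days → 7 April 1916 Gregorian.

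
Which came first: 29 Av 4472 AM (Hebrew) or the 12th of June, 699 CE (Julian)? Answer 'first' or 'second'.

second

The two dates have Julian Day Numbers 1981334 and 1976530 respectively.
Since 1976530 < 1981334, the second date comes first.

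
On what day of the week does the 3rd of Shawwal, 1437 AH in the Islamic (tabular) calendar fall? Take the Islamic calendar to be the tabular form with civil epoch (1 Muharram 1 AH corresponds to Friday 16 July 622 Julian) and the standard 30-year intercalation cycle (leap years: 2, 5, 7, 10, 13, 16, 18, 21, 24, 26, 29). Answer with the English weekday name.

Equivalently 9 July 2016 Gregorian, JDN 2457579.
Since JDN mod 7 = 5 (0 = Monday), the day is Saturday.

Saturday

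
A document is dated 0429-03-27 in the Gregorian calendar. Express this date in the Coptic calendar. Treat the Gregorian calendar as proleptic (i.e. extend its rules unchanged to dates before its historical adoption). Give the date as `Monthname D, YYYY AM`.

Both dates share Julian Day Number 1877835; in the Coptic calendar that is 30 Paremhat 145 AM.

Paremhat 30, 145 AM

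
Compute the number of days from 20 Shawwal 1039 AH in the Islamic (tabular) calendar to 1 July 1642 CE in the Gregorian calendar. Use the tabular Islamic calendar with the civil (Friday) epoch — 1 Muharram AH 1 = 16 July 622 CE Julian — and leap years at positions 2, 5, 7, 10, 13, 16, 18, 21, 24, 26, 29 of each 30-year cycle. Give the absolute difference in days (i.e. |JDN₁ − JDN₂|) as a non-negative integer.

JDN of the first date = 2316558.
JDN of the second date = 2320970.
|2320970 − 2316558| = 4412.

4412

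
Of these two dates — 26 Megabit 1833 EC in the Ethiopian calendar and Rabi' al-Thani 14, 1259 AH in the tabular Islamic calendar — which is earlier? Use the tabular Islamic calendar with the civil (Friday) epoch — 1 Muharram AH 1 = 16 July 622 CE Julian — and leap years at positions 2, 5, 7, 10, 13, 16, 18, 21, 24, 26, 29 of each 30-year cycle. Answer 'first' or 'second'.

first

Converting both to JDN: 2393564 vs 2394335; the smaller is the first.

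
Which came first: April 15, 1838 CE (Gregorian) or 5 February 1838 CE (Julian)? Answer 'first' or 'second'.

second

Converting both to JDN: 2392480 vs 2392423; the smaller is the second.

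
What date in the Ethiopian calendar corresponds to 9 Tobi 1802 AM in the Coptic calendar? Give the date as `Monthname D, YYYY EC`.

Both dates share Julian Day Number 2482973; in the Ethiopian calendar that is 9 Tir 2078 EC.

Tir 9, 2078 EC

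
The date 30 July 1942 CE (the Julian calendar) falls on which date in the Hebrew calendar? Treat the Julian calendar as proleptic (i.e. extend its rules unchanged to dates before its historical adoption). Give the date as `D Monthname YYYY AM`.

Julian Day Number of the source date = 2430584.
Converting JDN 2430584 to the Hebrew calendar gives 29 Av 5702 AM.

29 Av 5702 AM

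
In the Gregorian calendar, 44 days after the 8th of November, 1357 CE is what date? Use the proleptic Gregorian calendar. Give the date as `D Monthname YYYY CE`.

Counting 44 days forward from JDN 2217006 reaches JDN 2217050, which is 22 December 1357 CE.

22 December 1357 CE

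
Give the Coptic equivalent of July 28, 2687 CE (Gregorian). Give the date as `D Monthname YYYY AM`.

Both dates share Julian Day Number 2702675; in the Coptic calendar that is 16 Epip 2403 AM.

16 Epip 2403 AM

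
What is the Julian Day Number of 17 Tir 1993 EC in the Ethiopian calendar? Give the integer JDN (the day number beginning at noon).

Equivalently 25 January 2001 (Gregorian).
JDN 2451545 is 1 January 2000 CE (Gregorian); the target day is +390 days from there, so JDN = 2451935.

2451935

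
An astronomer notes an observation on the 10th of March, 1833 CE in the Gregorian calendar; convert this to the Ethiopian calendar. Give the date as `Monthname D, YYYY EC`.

Megabit 2, 1825 EC

Both dates share Julian Day Number 2390618; in the Ethiopian calendar that is 2 Megabit 1825 EC.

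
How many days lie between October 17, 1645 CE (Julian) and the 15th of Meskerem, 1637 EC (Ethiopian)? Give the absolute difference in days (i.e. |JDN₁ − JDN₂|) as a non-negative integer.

First date → JDN 2322184; second date → JDN 2321784.
The interval is |2322184 − 2321784| = 400 days.

400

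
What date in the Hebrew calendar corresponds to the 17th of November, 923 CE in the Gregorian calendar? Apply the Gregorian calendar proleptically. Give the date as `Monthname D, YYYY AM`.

Julian Day Number of the source date = 2058499.
Converting JDN 2058499 to the Hebrew calendar gives 29 Cheshvan 4684 AM.

Cheshvan 29, 4684 AM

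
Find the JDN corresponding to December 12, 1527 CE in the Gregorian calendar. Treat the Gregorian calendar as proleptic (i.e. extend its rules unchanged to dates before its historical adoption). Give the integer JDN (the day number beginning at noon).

JDN 2400001 is 17 November 1858 CE (Gregorian), MJD 0; the target day is −120871 days from there, so JDN = 2279130.

2279130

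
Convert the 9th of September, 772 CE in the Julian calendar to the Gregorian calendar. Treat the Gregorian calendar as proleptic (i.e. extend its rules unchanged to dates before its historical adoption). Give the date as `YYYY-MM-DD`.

The Julian–Gregorian offset here is 4 days (Julian trailing).
9 September 772 Julian + 4 days → 13 September 772 Gregorian.

0772-09-13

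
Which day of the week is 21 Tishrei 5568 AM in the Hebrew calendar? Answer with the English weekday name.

In the Gregorian calendar this is 23 October 1807 (JDN 2381348).
JDN 2381348 mod 7 = 4, and JDN 0 was a Monday, so this is a Friday.

Friday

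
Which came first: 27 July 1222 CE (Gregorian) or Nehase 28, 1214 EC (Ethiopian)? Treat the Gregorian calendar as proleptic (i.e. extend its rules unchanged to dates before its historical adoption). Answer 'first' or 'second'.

first

Converting both to JDN: 2167594 vs 2167626; the smaller is the first.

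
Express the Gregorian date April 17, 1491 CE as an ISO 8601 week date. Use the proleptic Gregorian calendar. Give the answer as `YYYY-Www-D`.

1491-W16-5

The weekday is Friday (ISO weekday 5).
That Friday belongs to ISO week 16 of ISO year 1491.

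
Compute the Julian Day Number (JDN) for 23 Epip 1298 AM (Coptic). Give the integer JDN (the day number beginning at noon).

In the Gregorian calendar the same day is 27 July 1582.
JDN 2451545 is 1 January 2000 CE (Gregorian); the target day is −152464 days from there, so JDN = 2299081.

2299081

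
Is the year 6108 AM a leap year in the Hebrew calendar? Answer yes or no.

Hebrew year 6108 is year 9 of its 19-year Metonic cycle; leap years are at positions 3, 6, 8, 11, 14, 17, 19, so it is a common year (12 months).

no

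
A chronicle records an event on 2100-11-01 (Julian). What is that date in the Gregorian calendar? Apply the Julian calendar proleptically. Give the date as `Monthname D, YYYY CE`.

The Julian–Gregorian offset here is 14 days (Julian trailing).
1 November 2100 Julian + 14 days → 15 November 2100 Gregorian.

November 15, 2100 CE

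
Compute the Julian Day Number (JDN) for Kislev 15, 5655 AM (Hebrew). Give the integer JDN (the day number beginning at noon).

2413176

In the Gregorian calendar the same day is 13 December 1894.
JDN 2299161 is 15 October 1582 CE (Gregorian); the target day is +114015 days from there, so JDN = 2413176.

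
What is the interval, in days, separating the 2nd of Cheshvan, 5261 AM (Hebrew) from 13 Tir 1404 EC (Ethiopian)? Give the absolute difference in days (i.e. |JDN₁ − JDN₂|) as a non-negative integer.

32402

JDN of the first date = 2269201.
JDN of the second date = 2236799.
|2236799 − 2269201| = 32402.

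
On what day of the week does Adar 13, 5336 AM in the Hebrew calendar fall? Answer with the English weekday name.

In the proleptic Gregorian calendar this is 23 February 1576 (JDN 2296735).
2296735 ≡ 0 (mod 7); counting from Monday = 0 gives Monday.

Monday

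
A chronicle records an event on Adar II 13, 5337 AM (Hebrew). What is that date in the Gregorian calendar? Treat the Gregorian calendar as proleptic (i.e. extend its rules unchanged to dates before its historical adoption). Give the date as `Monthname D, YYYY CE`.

March 12, 1577 CE

Julian Day Number of the source date = 2297118.
Converting JDN 2297118 to the Gregorian calendar gives 12 March 1577 CE.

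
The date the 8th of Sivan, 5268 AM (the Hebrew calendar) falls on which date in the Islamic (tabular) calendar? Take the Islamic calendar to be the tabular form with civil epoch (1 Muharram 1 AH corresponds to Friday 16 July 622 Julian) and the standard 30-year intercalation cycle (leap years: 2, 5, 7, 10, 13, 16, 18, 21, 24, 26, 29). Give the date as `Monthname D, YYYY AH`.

Both dates share Julian Day Number 2271982; in the tabular Islamic calendar that is 6 Muharram 914 AH.

Muharram 6, 914 AH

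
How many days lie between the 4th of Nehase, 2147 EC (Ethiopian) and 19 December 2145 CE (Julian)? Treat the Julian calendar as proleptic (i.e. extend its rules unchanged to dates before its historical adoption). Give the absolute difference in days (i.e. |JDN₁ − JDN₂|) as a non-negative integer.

First date → JDN 2508380; second date → JDN 2504872.
The interval is |2508380 − 2504872| = 3508 days.

3508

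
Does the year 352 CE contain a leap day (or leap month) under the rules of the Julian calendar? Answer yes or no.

yes

352 mod 4 = 0, so it is a leap year in the Julian calendar.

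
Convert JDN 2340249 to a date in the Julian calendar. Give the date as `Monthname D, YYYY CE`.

JDN 2340249 is 13 April 1695 in the Gregorian calendar.
In the Julian calendar that day is April 3, 1695 CE.

April 3, 1695 CE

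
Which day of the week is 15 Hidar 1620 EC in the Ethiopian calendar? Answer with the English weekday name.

Monday

In the Gregorian calendar this is 22 November 1627 (JDN 2315635).
2315635 ≡ 0 (mod 7); counting from Monday = 0 gives Monday.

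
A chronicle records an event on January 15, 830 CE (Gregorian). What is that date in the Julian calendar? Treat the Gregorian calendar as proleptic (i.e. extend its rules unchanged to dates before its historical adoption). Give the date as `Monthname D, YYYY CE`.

For dates in this range the Gregorian date is 4 days ahead of the Julian.
15 January 830 Gregorian − 4 days → 11 January 830 Julian.

January 11, 830 CE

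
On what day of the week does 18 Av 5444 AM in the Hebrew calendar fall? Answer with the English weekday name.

In the Gregorian calendar this is 29 July 1684 (JDN 2336339).
Since JDN mod 7 = 5 (0 = Monday), the day is Saturday.

Saturday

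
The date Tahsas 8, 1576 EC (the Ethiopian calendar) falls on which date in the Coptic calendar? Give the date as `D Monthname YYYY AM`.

Julian Day Number of the source date = 2299587.
Converting JDN 2299587 to the Coptic calendar gives 8 Koiak 1300 AM.

8 Koiak 1300 AM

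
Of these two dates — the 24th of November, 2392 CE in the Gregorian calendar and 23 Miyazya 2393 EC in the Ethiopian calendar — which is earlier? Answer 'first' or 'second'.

The two dates have Julian Day Numbers 2595048 and 2598131 respectively.
Since 2595048 < 2598131, the first date comes first.

first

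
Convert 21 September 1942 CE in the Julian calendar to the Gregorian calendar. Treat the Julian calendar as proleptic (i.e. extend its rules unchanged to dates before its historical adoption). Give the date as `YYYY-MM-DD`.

For dates in this range the Gregorian date is 13 days ahead of the Julian.
21 September 1942 Julian + 13 days → 4 October 1942 Gregorian.

1942-10-04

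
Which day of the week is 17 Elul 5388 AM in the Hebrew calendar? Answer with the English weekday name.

Friday

In the Gregorian calendar this is 15 September 1628 (JDN 2315933).
Since JDN mod 7 = 4 (0 = Monday), the day is Friday.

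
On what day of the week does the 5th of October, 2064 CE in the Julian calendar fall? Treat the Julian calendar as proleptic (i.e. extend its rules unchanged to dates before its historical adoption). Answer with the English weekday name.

Saturday

Equivalently 18 October 2064 Gregorian, JDN 2475212.
2475212 ≡ 5 (mod 7); counting from Monday = 0 gives Saturday.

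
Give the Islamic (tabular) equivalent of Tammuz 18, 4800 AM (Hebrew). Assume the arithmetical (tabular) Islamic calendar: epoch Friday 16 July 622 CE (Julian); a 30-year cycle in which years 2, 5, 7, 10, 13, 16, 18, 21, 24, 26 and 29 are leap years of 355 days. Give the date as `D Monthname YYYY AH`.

18 Shawwal 431 AH

Julian Day Number of the source date = 2101101.
Converting JDN 2101101 to the tabular Islamic calendar gives 18 Shawwal 431 AH.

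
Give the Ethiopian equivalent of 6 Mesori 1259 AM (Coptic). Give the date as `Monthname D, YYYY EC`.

Nehase 6, 1535 EC

Julian Day Number of the source date = 2284849.
Converting JDN 2284849 to the Ethiopian calendar gives 6 Nehase 1535 EC.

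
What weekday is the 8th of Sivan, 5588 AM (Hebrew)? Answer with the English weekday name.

This is JDN 2388864 (21 May 1828 Gregorian).
JDN 2388864 mod 7 = 2, and JDN 0 was a Monday, so this is a Wednesday.

Wednesday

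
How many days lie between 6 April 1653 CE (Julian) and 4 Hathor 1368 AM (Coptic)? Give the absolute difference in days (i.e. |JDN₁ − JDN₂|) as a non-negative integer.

522

First date → JDN 2324912; second date → JDN 2324390.
The interval is |2324912 − 2324390| = 522 days.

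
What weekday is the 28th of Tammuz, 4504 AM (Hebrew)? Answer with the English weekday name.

Equivalently 17 July 744 Gregorian, JDN 1992998.
Since JDN mod 7 = 0 (0 = Monday), the day is Monday.

Monday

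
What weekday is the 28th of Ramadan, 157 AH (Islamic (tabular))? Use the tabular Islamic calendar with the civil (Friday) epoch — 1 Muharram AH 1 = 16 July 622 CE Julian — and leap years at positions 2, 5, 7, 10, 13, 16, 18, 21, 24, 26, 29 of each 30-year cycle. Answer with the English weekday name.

Thursday

In the proleptic Gregorian calendar this is 15 August 774 (JDN 2003984).
JDN 2003984 mod 7 = 3, and JDN 0 was a Monday, so this is a Thursday.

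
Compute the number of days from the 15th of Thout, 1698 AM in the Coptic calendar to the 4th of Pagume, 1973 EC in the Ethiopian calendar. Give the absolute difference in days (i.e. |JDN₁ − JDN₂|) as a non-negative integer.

First date → JDN 2444873; second date → JDN 2444857.
The interval is |2444873 − 2444857| = 16 days.

16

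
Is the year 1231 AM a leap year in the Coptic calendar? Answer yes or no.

1231 mod 4 = 3; in the Coptic calendar a year is leap when year mod 4 = 3, so it is a leap year.

yes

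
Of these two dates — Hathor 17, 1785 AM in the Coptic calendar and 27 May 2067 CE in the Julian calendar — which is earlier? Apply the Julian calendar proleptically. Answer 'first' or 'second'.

second

First date → JDN 2476712; second date → JDN 2476176.
JDN 2476176 < JDN 2476712, so the second date is earlier.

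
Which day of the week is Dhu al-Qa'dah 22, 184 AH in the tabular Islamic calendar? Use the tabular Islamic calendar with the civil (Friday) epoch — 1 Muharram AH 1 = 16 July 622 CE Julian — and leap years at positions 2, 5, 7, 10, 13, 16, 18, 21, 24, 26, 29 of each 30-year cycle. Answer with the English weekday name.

Sunday

This is JDN 2013605 (17 December 800 Gregorian).
Since JDN mod 7 = 6 (0 = Monday), the day is Sunday.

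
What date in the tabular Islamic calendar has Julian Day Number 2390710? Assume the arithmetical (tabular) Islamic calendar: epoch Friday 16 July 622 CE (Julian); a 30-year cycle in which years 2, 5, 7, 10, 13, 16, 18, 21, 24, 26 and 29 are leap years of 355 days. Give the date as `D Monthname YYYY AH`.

21 Muharram 1249 AH

JDN 2390710 is 10 June 1833 in the Gregorian calendar.
In the tabular Islamic calendar that day is 21 Muharram 1249 AH.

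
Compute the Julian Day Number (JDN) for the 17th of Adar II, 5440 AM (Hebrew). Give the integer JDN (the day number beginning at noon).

Equivalently 18 March 1680 (Gregorian).
JDN 2299161 is 15 October 1582 CE (Gregorian); the target day is +35584 days from there, so JDN = 2334745.

2334745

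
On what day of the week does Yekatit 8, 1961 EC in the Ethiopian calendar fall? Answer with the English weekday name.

This is JDN 2440268 (15 February 1969 Gregorian).
2440268 ≡ 5 (mod 7); counting from Monday = 0 gives Saturday.

Saturday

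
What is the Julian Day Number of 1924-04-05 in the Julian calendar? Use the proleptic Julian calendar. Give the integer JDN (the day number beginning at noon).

2423894

Equivalently 18 April 1924 (Gregorian).
JDN 2400001 is 17 November 1858 CE (Gregorian), MJD 0; the target day is +23893 days from there, so JDN = 2423894.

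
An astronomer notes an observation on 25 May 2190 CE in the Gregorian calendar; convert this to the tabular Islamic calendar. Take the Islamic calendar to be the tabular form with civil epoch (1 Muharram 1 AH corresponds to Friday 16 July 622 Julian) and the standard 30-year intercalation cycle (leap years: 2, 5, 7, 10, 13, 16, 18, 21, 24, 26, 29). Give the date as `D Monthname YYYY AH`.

Both dates share Julian Day Number 2521086; in the tabular Islamic calendar that is 20 Dhu al-Hijjah 1616 AH.

20 Dhu al-Hijjah 1616 AH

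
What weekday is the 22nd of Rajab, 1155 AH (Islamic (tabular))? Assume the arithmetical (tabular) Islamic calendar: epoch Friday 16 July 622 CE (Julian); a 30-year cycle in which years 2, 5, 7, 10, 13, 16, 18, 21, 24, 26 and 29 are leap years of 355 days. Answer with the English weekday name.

Saturday

In the Gregorian calendar this is 22 September 1742 (JDN 2357577).
JDN 2357577 mod 7 = 5, and JDN 0 was a Monday, so this is a Saturday.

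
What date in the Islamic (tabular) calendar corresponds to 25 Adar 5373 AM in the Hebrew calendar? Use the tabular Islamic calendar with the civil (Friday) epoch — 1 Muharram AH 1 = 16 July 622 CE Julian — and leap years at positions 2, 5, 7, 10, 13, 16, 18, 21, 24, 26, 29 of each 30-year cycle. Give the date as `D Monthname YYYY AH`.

26 Muharram 1022 AH

Julian Day Number of the source date = 2310273.
Converting JDN 2310273 to the tabular Islamic calendar gives 26 Muharram 1022 AH.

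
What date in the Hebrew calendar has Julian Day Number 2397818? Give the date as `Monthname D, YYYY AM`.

Kislev 14, 5613 AM

The Gregorian equivalent of JDN 2397818 is 25 November 1852.
In the Hebrew calendar that day is Kislev 14, 5613 AM.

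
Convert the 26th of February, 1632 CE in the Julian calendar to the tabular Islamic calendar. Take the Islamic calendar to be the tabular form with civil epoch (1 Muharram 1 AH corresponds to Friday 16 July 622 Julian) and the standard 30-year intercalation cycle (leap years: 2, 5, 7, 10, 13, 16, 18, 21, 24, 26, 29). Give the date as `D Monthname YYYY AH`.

Julian Day Number of the source date = 2317202.
Converting JDN 2317202 to the tabular Islamic calendar gives 15 Sha'ban 1041 AH.

15 Sha'ban 1041 AH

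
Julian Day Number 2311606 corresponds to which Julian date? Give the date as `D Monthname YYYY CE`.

JDN 2311606 is 10 November 1616 in the Gregorian calendar.
In the Julian calendar that day is 31 October 1616 CE.

31 October 1616 CE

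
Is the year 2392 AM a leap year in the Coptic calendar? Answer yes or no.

no

2392 mod 4 = 0; in the Coptic calendar a year is leap when year mod 4 = 3, so it is a common year.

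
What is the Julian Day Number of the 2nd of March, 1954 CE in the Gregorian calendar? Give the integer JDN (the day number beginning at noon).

JDN 2299161 is 15 October 1582 CE (Gregorian); the target day is +135643 days from there, so JDN = 2434804.

2434804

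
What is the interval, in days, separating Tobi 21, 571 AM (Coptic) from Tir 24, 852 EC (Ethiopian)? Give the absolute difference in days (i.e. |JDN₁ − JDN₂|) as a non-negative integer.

1830

First date → JDN 2033362; second date → JDN 2035192.
The interval is |2033362 − 2035192| = 1830 days.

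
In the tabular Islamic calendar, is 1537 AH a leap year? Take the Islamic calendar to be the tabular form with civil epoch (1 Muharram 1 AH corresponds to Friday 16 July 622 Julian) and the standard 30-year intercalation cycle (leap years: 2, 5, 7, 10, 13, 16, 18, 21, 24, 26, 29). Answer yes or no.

yes

Year 1537 AH is year 7 of its 30-year cycle; leap positions are 2, 5, 7, 10, 13, 16, 18, 21, 24, 26, 29, so it is a leap year (355 days).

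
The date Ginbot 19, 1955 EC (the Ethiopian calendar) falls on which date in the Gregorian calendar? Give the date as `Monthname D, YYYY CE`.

May 27, 1963 CE

Julian Day Number of the source date = 2438177.
Converting JDN 2438177 to the Gregorian calendar gives 27 May 1963 CE.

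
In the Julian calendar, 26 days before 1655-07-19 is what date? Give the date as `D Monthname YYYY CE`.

The starting date is JDN 2325746; 2325746 − 26 = 2325720.
JDN 2325720 corresponds to 23 June 1655 CE.

23 June 1655 CE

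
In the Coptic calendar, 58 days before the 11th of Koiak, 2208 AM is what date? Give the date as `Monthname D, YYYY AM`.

Paopi 13, 2208 AM

JDN of the 11th of Koiak, 2208 AM = 2631237.
2631237 − 58 = 2631179.
JDN 2631179 in the Coptic calendar is Paopi 13, 2208 AM.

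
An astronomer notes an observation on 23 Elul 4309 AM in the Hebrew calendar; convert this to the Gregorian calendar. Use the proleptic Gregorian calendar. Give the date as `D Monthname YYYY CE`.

Both dates share Julian Day Number 1921825; in the Gregorian calendar that is 4 September 549 CE.

4 September 549 CE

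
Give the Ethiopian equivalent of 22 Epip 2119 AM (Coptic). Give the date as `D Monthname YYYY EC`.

22 Hamle 2395 EC

Both dates share Julian Day Number 2598950; in the Ethiopian calendar that is 22 Hamle 2395 EC.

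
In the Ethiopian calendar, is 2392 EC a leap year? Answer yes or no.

no

2392 mod 4 = 0; in the Ethiopian calendar a year is leap when year mod 4 = 3, so it is a common year.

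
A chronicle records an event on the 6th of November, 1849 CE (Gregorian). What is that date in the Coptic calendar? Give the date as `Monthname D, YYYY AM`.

Julian Day Number of the source date = 2396703.
Converting JDN 2396703 to the Coptic calendar gives 28 Paopi 1566 AM.

Paopi 28, 1566 AM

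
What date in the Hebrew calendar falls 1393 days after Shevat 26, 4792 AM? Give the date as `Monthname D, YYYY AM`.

Counting 1393 days forward from JDN 2098037 reaches JDN 2099430, which is Tevet 3, 4796 AM.

Tevet 3, 4796 AM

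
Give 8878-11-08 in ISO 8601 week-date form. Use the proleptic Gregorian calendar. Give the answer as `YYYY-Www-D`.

8878-W45-2

The weekday is Tuesday (ISO weekday 2).
That Tuesday belongs to ISO week 45 of ISO year 8878.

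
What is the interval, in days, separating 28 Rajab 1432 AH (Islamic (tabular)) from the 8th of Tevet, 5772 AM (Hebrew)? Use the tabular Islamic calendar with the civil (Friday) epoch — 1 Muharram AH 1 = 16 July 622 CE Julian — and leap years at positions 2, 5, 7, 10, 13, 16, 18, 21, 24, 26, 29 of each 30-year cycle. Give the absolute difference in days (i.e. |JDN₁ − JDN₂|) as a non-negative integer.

187

JDN of the first date = 2455743.
JDN of the second date = 2455930.
|2455930 − 2455743| = 187.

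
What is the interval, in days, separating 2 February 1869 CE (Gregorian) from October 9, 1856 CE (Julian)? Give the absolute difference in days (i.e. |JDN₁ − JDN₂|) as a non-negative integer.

4487

First date → JDN 2403731; second date → JDN 2399244.
The interval is |2403731 − 2399244| = 4487 days.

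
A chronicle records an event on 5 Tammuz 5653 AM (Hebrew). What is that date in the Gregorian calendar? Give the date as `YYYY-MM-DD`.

Both dates share Julian Day Number 2412634; in the Gregorian calendar that is 19 June 1893 CE.

1893-06-19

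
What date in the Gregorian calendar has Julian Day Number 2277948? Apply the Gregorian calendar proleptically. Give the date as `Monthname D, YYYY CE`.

September 16, 1524 CE

Counting from JDN 2299161 = 15 Oct 1582 gives an offset of -21213 days.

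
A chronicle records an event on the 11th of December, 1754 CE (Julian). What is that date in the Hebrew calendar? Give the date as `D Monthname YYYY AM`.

Both dates share Julian Day Number 2362051; in the Hebrew calendar that is 8 Tevet 5515 AM.

8 Tevet 5515 AM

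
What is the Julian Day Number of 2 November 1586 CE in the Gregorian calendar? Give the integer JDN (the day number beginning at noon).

JDN 2299161 is 15 October 1582 CE (Gregorian); the target day is +1479 days from there, so JDN = 2300640.

2300640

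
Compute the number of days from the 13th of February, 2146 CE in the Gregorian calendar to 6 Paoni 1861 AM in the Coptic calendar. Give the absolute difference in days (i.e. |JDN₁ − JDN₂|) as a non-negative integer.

JDN of the first date = 2504914.
JDN of the second date = 2504670.
|2504670 − 2504914| = 244.

244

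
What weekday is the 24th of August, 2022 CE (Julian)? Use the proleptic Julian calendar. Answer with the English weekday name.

In the Gregorian calendar this is 6 September 2022 (JDN 2459829).
Since JDN mod 7 = 1 (0 = Monday), the day is Tuesday.

Tuesday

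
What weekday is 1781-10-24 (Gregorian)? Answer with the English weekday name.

JDN 2371854 mod 7 = 2, and JDN 0 was a Monday, so this is a Wednesday.

Wednesday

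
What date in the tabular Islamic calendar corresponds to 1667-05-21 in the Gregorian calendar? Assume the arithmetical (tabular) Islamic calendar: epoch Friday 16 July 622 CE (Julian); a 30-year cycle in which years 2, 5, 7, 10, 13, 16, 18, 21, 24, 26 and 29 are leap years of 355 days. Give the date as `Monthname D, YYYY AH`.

Both dates share Julian Day Number 2330060; in the tabular Islamic calendar that is 27 Dhu al-Qa'dah 1077 AH.

Dhu al-Qa'dah 27, 1077 AH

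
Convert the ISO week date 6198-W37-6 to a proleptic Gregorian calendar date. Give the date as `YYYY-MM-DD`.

6198-09-15

ISO week 1 of 6198 is the week containing the first Thursday of 6198.
Week 37, day 6 (Saturday) lands on 6198-09-15.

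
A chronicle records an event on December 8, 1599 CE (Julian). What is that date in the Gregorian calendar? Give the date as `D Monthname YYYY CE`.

18 December 1599 CE

At this point the Julian calendar is 10 days behind the Gregorian.
8 December 1599 Julian + 10 days → 18 December 1599 Gregorian.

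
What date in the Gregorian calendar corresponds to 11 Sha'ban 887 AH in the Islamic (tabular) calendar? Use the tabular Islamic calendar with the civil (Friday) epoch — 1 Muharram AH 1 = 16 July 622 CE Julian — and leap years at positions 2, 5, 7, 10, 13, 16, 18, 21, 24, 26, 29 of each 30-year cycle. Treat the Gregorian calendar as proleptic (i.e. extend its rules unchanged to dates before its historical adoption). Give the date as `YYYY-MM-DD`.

Julian Day Number of the source date = 2262626.
Converting JDN 2262626 to the Gregorian calendar gives 4 October 1482 CE.

1482-10-04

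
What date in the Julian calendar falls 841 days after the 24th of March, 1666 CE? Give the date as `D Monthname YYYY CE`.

The starting date is JDN 2329647; 2329647 + 841 = 2330488.
JDN 2330488 corresponds to 12 July 1668 CE.

12 July 1668 CE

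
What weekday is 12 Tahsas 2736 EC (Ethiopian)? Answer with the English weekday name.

Tuesday

This is JDN 2723281 (28 December 2743 Gregorian).
Since JDN mod 7 = 1 (0 = Monday), the day is Tuesday.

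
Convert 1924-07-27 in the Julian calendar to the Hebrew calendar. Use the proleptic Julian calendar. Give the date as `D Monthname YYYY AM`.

9 Av 5684 AM

The source date corresponds to 9 August 1924 in the Gregorian calendar (JDN 2424007).
That day falls on 9 Av 5684 AM in the Hebrew calendar.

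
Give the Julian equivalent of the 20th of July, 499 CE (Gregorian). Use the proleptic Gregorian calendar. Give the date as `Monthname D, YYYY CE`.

July 19, 499 CE

At this point the Julian calendar is 1 day behind the Gregorian.
20 July 499 Gregorian − 1 day → 19 July 499 Julian.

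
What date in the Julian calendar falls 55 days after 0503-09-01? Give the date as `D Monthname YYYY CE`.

JDN of 0503-09-01 = 1905022.
1905022 + 55 = 1905077.
JDN 1905077 in the Julian calendar is 26 October 503 CE.

26 October 503 CE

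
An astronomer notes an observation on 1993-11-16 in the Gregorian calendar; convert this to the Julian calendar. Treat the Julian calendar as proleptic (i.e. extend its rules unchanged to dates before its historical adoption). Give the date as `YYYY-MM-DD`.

For dates in this range the Gregorian date is 13 days ahead of the Julian.
16 November 1993 Gregorian − 13 days → 3 November 1993 Julian.

1993-11-03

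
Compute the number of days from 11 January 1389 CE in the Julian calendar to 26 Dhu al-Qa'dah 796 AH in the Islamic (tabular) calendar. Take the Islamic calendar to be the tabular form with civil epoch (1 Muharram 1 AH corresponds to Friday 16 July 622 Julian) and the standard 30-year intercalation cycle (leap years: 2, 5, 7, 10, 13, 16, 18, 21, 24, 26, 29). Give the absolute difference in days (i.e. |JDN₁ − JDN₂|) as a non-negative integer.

First date → JDN 2228401; second date → JDN 2230481.
The interval is |2228401 − 2230481| = 2080 days.

2080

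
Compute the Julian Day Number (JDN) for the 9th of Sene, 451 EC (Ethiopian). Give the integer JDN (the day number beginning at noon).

Equivalently 4 June 459 (proleptic Gregorian).
JDN 2451545 is 1 January 2000 CE (Gregorian); the target day is −562684 days from there, so JDN = 1888861.

1888861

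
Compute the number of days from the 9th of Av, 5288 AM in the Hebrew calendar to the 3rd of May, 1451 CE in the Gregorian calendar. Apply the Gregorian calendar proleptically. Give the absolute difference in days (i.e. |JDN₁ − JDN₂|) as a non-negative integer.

First date → JDN 2279366; second date → JDN 2251149.
The interval is |2279366 − 2251149| = 28217 days.

28217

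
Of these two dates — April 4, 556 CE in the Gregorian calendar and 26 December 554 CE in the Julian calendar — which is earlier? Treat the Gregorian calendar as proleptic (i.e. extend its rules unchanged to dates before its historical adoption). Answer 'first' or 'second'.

second

Converting both to JDN: 1924229 vs 1923766; the smaller is the second.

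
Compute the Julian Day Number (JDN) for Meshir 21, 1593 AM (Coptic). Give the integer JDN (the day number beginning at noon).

In the Gregorian calendar the same day is 27 February 1877.
JDN 2400001 is 17 November 1858 CE (Gregorian), MJD 0; the target day is +6677 days from there, so JDN = 2406678.

2406678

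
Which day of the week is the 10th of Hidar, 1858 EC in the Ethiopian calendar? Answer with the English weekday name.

Equivalently 18 November 1865 Gregorian, JDN 2402559.
JDN 2402559 mod 7 = 5, and JDN 0 was a Monday, so this is a Saturday.

Saturday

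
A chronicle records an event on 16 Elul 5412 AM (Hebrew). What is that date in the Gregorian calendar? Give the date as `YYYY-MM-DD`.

1652-08-20

Both dates share Julian Day Number 2324673; in the Gregorian calendar that is 20 August 1652 CE.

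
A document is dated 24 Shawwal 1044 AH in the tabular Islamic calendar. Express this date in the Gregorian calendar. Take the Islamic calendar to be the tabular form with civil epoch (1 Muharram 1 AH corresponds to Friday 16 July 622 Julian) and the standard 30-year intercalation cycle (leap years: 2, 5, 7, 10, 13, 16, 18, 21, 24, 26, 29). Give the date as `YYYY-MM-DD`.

Julian Day Number of the source date = 2318333.
Converting JDN 2318333 to the Gregorian calendar gives 12 April 1635 CE.

1635-04-12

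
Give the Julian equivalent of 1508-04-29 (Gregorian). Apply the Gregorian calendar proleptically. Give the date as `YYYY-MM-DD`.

1508-04-19

At this point the Julian calendar is 10 days behind the Gregorian.
29 April 1508 Gregorian − 10 days → 19 April 1508 Julian.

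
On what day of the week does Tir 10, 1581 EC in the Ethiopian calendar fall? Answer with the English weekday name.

Equivalently 15 January 1589 Gregorian, JDN 2301445.
Since JDN mod 7 = 6 (0 = Monday), the day is Sunday.

Sunday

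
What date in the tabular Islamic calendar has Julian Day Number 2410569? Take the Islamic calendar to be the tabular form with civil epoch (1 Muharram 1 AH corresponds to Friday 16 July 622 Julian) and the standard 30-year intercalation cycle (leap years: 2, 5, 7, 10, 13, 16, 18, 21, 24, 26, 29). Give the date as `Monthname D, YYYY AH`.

The Gregorian equivalent of JDN 2410569 is 24 October 1887.
In the tabular Islamic calendar that day is Safar 6, 1305 AH.

Safar 6, 1305 AH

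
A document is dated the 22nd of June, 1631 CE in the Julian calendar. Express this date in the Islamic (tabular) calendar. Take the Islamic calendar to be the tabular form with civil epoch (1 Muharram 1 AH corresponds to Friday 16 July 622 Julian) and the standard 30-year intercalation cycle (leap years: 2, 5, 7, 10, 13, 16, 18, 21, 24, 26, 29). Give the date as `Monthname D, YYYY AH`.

The source date corresponds to 2 July 1631 in the Gregorian calendar (JDN 2316953).
That day falls on 2 Dhu al-Hijjah 1040 AH in the tabular Islamic calendar.

Dhu al-Hijjah 2, 1040 AH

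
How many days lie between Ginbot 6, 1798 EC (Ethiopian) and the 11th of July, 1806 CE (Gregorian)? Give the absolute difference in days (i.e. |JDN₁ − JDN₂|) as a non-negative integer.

59

JDN of the first date = 2380820.
JDN of the second date = 2380879.
|2380879 − 2380820| = 59.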